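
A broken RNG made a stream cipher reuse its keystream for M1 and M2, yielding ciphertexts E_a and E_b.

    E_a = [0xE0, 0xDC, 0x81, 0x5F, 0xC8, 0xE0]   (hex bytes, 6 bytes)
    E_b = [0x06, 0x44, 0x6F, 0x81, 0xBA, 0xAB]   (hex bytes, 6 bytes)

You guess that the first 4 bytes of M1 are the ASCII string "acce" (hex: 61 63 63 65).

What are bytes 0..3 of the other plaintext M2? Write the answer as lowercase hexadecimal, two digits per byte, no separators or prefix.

First, E_a ⊕ E_b = (M1 ⊕ K) ⊕ (M2 ⊕ K) = M1 ⊕ M2, so the key drops out. Then M2 = (M1 ⊕ M2) ⊕ M1 over the first 4 bytes.
byte 0: (e0 xor 06) xor 61 = e6 xor 61 = 87
byte 1: (dc xor 44) xor 63 = 98 xor 63 = fb
byte 2: (81 xor 6f) xor 63 = ee xor 63 = 8d
byte 3: (5f xor 81) xor 65 = de xor 65 = bb

87fb8dbb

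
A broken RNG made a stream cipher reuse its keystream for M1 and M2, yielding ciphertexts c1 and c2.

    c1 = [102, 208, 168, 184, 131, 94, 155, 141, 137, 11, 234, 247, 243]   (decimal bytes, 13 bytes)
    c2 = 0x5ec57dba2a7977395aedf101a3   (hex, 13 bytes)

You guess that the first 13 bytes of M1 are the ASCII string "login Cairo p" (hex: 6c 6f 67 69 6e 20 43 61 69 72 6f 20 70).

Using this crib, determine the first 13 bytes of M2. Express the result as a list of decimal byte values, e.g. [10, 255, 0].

First, c1 ⊕ c2 = (M1 ⊕ K) ⊕ (M2 ⊕ K) = M1 ⊕ M2, so the key drops out. Then M2 = (M1 ⊕ M2) ⊕ M1 over the first 13 bytes.
byte 0: (66 xor 5e) xor 6c = 38 xor 6c = 54
byte 1: (d0 xor c5) xor 6f = 15 xor 6f = 7a
byte 2: (a8 xor 7d) xor 67 = d5 xor 67 = b2
byte 3: (b8 xor ba) xor 69 = 02 xor 69 = 6b
byte 4: (83 xor 2a) xor 6e = a9 xor 6e = c7
byte 5: (5e xor 79) xor 20 = 27 xor 20 = 07
byte 6: (9b xor 77) xor 43 = ec xor 43 = af
byte 7: (8d xor 39) xor 61 = b4 xor 61 = d5
byte 8: (89 xor 5a) xor 69 = d3 xor 69 = ba
byte 9: (0b xor ed) xor 72 = e6 xor 72 = 94
byte 10: (ea xor f1) xor 6f = 1b xor 6f = 74
byte 11: (f7 xor 01) xor 20 = f6 xor 20 = d6
byte 12: (f3 xor a3) xor 70 = 50 xor 70 = 20

[84, 122, 178, 107, 199, 7, 175, 213, 186, 148, 116, 214, 32]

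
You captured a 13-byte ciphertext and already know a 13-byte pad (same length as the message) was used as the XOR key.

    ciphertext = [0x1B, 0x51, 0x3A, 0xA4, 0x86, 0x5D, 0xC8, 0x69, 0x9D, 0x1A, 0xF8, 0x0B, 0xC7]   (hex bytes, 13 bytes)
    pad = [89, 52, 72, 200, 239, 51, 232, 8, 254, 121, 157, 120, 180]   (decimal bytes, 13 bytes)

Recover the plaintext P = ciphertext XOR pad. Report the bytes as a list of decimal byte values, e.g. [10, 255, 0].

XOR is its own inverse, so applying the key byte-wise gives the result directly.
1b XOR 59 = 42
51 XOR 34 = 65
3a XOR 48 = 72
a4 XOR c8 = 6c
86 XOR ef = 69
5d XOR 33 = 6e
c8 XOR e8 = 20
69 XOR 08 = 61
9d XOR fe = 63
1a XOR 79 = 63
f8 XOR 9d = 65
0b XOR 78 = 73
c7 XOR b4 = 73

[66, 101, 114, 108, 105, 110, 32, 97, 99, 99, 101, 115, 115]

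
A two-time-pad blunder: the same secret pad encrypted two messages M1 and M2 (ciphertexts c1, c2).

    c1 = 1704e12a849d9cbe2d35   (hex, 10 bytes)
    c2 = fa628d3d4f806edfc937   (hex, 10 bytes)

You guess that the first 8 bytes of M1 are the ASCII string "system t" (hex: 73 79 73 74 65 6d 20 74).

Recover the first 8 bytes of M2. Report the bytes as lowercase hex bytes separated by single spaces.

9e 1f 1f 63 ae 70 d2 15

First, c1 ⊕ c2 = (M1 ⊕ K) ⊕ (M2 ⊕ K) = M1 ⊕ M2, so the key drops out. Then M2 = (M1 ⊕ M2) ⊕ M1 over the first 8 bytes.
byte 0: (17 xor fa) xor 73 = ed xor 73 = 9e
byte 1: (04 xor 62) xor 79 = 66 xor 79 = 1f
byte 2: (e1 xor 8d) xor 73 = 6c xor 73 = 1f
byte 3: (2a xor 3d) xor 74 = 17 xor 74 = 63
byte 4: (84 xor 4f) xor 65 = cb xor 65 = ae
byte 5: (9d xor 80) xor 6d = 1d xor 6d = 70
byte 6: (9c xor 6e) xor 20 = f2 xor 20 = d2
byte 7: (be xor df) xor 74 = 61 xor 74 = 15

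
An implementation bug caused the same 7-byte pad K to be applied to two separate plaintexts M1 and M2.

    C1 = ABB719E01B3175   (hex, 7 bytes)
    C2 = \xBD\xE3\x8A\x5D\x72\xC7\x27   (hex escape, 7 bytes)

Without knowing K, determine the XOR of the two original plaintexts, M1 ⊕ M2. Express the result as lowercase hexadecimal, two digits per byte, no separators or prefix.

165493bd69f652

C1 ⊕ C2 = (M1 ⊕ K) ⊕ (M2 ⊕ K) = M1 ⊕ M2 — the shared key cancels under XOR.
171 xor 189 =  22
183 xor 227 =  84
 25 xor 138 = 147
224 xor  93 = 189
 27 xor 114 = 105
 49 xor 199 = 246
117 xor  39 =  82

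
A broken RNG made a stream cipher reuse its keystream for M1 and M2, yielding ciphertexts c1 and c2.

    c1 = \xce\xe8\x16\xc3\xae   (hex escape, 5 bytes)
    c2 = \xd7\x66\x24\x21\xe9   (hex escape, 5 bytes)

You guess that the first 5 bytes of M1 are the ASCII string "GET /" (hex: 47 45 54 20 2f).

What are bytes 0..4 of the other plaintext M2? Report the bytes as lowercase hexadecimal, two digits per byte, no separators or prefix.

First, c1 ⊕ c2 = (M1 ⊕ K) ⊕ (M2 ⊕ K) = M1 ⊕ M2, so the key drops out. Then M2 = (M1 ⊕ M2) ⊕ M1 over the first 5 bytes.
byte 0: (ce ⊕ d7) ⊕ 47 = 19 ⊕ 47 = 5e
byte 1: (e8 ⊕ 66) ⊕ 45 = 8e ⊕ 45 = cb
byte 2: (16 ⊕ 24) ⊕ 54 = 32 ⊕ 54 = 66
byte 3: (c3 ⊕ 21) ⊕ 20 = e2 ⊕ 20 = c2
byte 4: (ae ⊕ e9) ⊕ 2f = 47 ⊕ 2f = 68

5ecb66c268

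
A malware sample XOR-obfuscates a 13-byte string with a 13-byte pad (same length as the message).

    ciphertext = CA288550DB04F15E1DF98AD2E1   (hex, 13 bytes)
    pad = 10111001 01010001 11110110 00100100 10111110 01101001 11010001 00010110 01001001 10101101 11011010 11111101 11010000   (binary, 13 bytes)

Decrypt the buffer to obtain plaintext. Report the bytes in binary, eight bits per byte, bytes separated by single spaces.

XOR is its own inverse, so applying the key byte-wise gives the result directly.
byte 0: ca xor b9 = 73
byte 1: 28 xor 51 = 79
byte 2: 85 xor f6 = 73
byte 3: 50 xor 24 = 74
byte 4: db xor be = 65
byte 5: 04 xor 69 = 6d
byte 6: f1 xor d1 = 20
byte 7: 5e xor 16 = 48
byte 8: 1d xor 49 = 54
byte 9: f9 xor ad = 54
byte 10: 8a xor da = 50
byte 11: d2 xor fd = 2f
byte 12: e1 xor d0 = 31

01110011 01111001 01110011 01110100 01100101 01101101 00100000 01001000 01010100 01010100 01010000 00101111 00110001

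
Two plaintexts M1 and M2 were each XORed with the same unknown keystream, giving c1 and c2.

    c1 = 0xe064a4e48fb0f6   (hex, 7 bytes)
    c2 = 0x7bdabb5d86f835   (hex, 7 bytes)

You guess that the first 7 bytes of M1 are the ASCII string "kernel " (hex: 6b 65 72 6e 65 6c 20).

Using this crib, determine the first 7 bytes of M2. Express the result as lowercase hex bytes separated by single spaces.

First, c1 ⊕ c2 = (M1 ⊕ K) ⊕ (M2 ⊕ K) = M1 ⊕ M2, so the key drops out. Then M2 = (M1 ⊕ M2) ⊕ M1 over the first 7 bytes.
byte 0: (e0 XOR 7b) XOR 6b = 9b XOR 6b = f0
byte 1: (64 XOR da) XOR 65 = be XOR 65 = db
byte 2: (a4 XOR bb) XOR 72 = 1f XOR 72 = 6d
byte 3: (e4 XOR 5d) XOR 6e = b9 XOR 6e = d7
byte 4: (8f XOR 86) XOR 65 = 09 XOR 65 = 6c
byte 5: (b0 XOR f8) XOR 6c = 48 XOR 6c = 24
byte 6: (f6 XOR 35) XOR 20 = c3 XOR 20 = e3

f0 db 6d d7 6c 24 e3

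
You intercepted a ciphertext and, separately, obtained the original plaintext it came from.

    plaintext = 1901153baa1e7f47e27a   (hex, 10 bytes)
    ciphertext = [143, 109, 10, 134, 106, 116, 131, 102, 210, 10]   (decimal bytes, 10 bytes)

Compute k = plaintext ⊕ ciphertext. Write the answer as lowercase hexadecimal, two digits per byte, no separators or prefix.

966c1fbdc06afc213070

Since ciphertext = plaintext ⊕ k, XORing both sides with plaintext gives k = plaintext ⊕ ciphertext.
 25 ⊕ 143 = 150
  1 ⊕ 109 = 108
 21 ⊕  10 =  31
 59 ⊕ 134 = 189
170 ⊕ 106 = 192
 30 ⊕ 116 = 106
127 ⊕ 131 = 252
 71 ⊕ 102 =  33
226 ⊕ 210 =  48
122 ⊕  10 = 112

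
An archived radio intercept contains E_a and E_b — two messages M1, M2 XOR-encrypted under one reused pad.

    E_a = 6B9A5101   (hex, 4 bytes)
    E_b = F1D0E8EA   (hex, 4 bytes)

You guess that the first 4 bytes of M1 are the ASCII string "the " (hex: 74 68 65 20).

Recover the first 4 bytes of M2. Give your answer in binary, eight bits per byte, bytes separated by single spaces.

First, E_a ⊕ E_b = (M1 ⊕ K) ⊕ (M2 ⊕ K) = M1 ⊕ M2, so the key drops out. Then M2 = (M1 ⊕ M2) ⊕ M1 over the first 4 bytes.
byte 0: (6b XOR f1) XOR 74 = 9a XOR 74 = ee
byte 1: (9a XOR d0) XOR 68 = 4a XOR 68 = 22
byte 2: (51 XOR e8) XOR 65 = b9 XOR 65 = dc
byte 3: (01 XOR ea) XOR 20 = eb XOR 20 = cb

11101110 00100010 11011100 11001011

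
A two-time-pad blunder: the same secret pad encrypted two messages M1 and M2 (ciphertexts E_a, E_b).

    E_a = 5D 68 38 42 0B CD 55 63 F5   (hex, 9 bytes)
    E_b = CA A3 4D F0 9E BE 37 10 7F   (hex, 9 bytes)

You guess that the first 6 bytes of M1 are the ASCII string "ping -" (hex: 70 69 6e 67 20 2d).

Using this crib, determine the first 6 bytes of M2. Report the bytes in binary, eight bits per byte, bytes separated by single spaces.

11100111 10100010 00011011 11010101 10110101 01011110

First, E_a ⊕ E_b = (M1 ⊕ K) ⊕ (M2 ⊕ K) = M1 ⊕ M2, so the key drops out. Then M2 = (M1 ⊕ M2) ⊕ M1 over the first 6 bytes.
byte 0: (5d ⊕ ca) ⊕ 70 = 97 ⊕ 70 = e7
byte 1: (68 ⊕ a3) ⊕ 69 = cb ⊕ 69 = a2
byte 2: (38 ⊕ 4d) ⊕ 6e = 75 ⊕ 6e = 1b
byte 3: (42 ⊕ f0) ⊕ 67 = b2 ⊕ 67 = d5
byte 4: (0b ⊕ 9e) ⊕ 20 = 95 ⊕ 20 = b5
byte 5: (cd ⊕ be) ⊕ 2d = 73 ⊕ 2d = 5e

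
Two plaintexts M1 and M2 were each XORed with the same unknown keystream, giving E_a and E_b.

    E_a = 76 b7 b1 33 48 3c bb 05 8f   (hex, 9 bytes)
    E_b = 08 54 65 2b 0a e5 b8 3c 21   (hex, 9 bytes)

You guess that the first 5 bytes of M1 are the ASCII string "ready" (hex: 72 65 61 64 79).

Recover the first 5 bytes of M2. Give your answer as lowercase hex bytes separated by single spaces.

0c 86 b5 7c 3b

First, E_a ⊕ E_b = (M1 ⊕ K) ⊕ (M2 ⊕ K) = M1 ⊕ M2, so the key drops out. Then M2 = (M1 ⊕ M2) ⊕ M1 over the first 5 bytes.
byte 0: (76 xor 08) xor 72 = 7e xor 72 = 0c
byte 1: (b7 xor 54) xor 65 = e3 xor 65 = 86
byte 2: (b1 xor 65) xor 61 = d4 xor 61 = b5
byte 3: (33 xor 2b) xor 64 = 18 xor 64 = 7c
byte 4: (48 xor 0a) xor 79 = 42 xor 79 = 3b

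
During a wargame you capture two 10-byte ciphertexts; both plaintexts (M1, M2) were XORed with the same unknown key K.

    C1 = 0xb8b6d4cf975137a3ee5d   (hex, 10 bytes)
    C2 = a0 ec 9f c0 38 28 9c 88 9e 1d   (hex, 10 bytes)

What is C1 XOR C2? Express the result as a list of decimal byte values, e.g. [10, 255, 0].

C1 ⊕ C2 = (M1 ⊕ K) ⊕ (M2 ⊕ K) = M1 ⊕ M2 — the shared key cancels under XOR.
b8 ⊕ a0 = 18
b6 ⊕ ec = 5a
d4 ⊕ 9f = 4b
cf ⊕ c0 = 0f
97 ⊕ 38 = af
51 ⊕ 28 = 79
37 ⊕ 9c = ab
a3 ⊕ 88 = 2b
ee ⊕ 9e = 70
5d ⊕ 1d = 40

[24, 90, 75, 15, 175, 121, 171, 43, 112, 64]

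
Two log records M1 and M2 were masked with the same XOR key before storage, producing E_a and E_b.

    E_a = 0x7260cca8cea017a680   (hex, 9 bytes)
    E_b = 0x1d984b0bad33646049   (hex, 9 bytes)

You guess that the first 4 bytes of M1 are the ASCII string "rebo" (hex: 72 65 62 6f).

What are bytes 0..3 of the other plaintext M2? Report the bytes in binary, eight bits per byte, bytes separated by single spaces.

First, E_a ⊕ E_b = (M1 ⊕ K) ⊕ (M2 ⊕ K) = M1 ⊕ M2, so the key drops out. Then M2 = (M1 ⊕ M2) ⊕ M1 over the first 4 bytes.
byte 0: (72 xor 1d) xor 72 = 6f xor 72 = 1d
byte 1: (60 xor 98) xor 65 = f8 xor 65 = 9d
byte 2: (cc xor 4b) xor 62 = 87 xor 62 = e5
byte 3: (a8 xor 0b) xor 6f = a3 xor 6f = cc

00011101 10011101 11100101 11001100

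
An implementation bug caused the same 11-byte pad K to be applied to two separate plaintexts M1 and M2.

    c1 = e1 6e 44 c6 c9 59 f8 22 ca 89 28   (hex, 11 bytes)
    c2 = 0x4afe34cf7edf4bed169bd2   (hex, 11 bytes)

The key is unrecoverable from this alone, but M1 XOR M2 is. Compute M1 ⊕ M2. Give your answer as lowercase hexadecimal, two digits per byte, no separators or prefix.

c1 ⊕ c2 = (M1 ⊕ K) ⊕ (M2 ⊕ K) = M1 ⊕ M2 — the shared key cancels under XOR.
e1 XOR 4a = ab
6e XOR fe = 90
44 XOR 34 = 70
c6 XOR cf = 09
c9 XOR 7e = b7
59 XOR df = 86
f8 XOR 4b = b3
22 XOR ed = cf
ca XOR 16 = dc
89 XOR 9b = 12
28 XOR d2 = fa

ab907009b786b3cfdc12fa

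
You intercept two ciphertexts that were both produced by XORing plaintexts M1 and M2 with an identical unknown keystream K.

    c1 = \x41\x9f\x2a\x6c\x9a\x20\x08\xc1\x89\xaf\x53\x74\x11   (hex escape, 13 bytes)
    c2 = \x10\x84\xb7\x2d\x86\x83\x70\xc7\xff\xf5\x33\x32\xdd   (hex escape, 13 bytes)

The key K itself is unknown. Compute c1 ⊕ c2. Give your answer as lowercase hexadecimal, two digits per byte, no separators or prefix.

511b9d411ca37806765a6046cc

c1 ⊕ c2 = (M1 ⊕ K) ⊕ (M2 ⊕ K) = M1 ⊕ M2 — the shared key cancels under XOR.
41 ⊕ 10 = 51
9f ⊕ 84 = 1b
2a ⊕ b7 = 9d
6c ⊕ 2d = 41
9a ⊕ 86 = 1c
20 ⊕ 83 = a3
08 ⊕ 70 = 78
c1 ⊕ c7 = 06
89 ⊕ ff = 76
af ⊕ f5 = 5a
53 ⊕ 33 = 60
74 ⊕ 32 = 46
11 ⊕ dd = cc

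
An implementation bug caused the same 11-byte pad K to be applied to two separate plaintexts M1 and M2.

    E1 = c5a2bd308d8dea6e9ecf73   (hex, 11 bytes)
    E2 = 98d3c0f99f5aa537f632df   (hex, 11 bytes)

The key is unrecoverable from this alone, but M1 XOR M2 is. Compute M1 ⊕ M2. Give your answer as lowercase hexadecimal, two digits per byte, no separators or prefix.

5d717dc912d74f5968fdac

E1 ⊕ E2 = (M1 ⊕ K) ⊕ (M2 ⊕ K) = M1 ⊕ M2 — the shared key cancels under XOR.
c5 xor 98 = 5d
a2 xor d3 = 71
bd xor c0 = 7d
30 xor f9 = c9
8d xor 9f = 12
8d xor 5a = d7
ea xor a5 = 4f
6e xor 37 = 59
9e xor f6 = 68
cf xor 32 = fd
73 xor df = ac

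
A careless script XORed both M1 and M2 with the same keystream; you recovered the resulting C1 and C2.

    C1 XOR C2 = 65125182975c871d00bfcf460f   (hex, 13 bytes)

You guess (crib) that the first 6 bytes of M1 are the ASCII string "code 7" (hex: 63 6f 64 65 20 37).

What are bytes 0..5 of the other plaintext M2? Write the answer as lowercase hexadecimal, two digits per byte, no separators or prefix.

067d35e7b76b

Since C1 ⊕ C2 = M1 ⊕ M2, XORing with the guessed M1 bytes yields the corresponding M2 bytes: M2 = (C1 ⊕ C2) ⊕ M1.
65 XOR 63 = 06
12 XOR 6f = 7d
51 XOR 64 = 35
82 XOR 65 = e7
97 XOR 20 = b7
5c XOR 37 = 6b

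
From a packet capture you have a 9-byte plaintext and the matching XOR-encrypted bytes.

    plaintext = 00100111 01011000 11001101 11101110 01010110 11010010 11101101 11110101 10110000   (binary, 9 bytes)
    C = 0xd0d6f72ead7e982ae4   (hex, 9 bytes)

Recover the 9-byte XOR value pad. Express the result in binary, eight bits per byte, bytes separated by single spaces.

11110111 10001110 00111010 11000000 11111011 10101100 01110101 11011111 01010100

Since C = plaintext ⊕ pad, XORing both sides with plaintext gives pad = plaintext ⊕ C.
27 xor d0 = f7
58 xor d6 = 8e
cd xor f7 = 3a
ee xor 2e = c0
56 xor ad = fb
d2 xor 7e = ac
ed xor 98 = 75
f5 xor 2a = df
b0 xor e4 = 54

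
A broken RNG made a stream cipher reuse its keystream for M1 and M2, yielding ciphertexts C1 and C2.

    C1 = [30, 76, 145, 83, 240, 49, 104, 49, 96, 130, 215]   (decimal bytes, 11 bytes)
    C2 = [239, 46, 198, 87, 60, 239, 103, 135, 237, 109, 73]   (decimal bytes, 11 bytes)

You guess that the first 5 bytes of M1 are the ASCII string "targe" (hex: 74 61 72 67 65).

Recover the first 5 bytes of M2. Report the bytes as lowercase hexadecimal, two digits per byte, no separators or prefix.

85032563a9

First, C1 ⊕ C2 = (M1 ⊕ K) ⊕ (M2 ⊕ K) = M1 ⊕ M2, so the key drops out. Then M2 = (M1 ⊕ M2) ⊕ M1 over the first 5 bytes.
byte 0: (1e XOR ef) XOR 74 = f1 XOR 74 = 85
byte 1: (4c XOR 2e) XOR 61 = 62 XOR 61 = 03
byte 2: (91 XOR c6) XOR 72 = 57 XOR 72 = 25
byte 3: (53 XOR 57) XOR 67 = 04 XOR 67 = 63
byte 4: (f0 XOR 3c) XOR 65 = cc XOR 65 = a9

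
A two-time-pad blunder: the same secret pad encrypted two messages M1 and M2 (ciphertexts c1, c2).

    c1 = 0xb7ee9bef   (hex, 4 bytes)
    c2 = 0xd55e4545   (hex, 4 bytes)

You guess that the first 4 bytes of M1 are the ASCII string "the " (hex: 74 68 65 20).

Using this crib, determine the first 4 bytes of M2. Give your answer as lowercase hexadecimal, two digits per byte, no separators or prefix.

First, c1 ⊕ c2 = (M1 ⊕ K) ⊕ (M2 ⊕ K) = M1 ⊕ M2, so the key drops out. Then M2 = (M1 ⊕ M2) ⊕ M1 over the first 4 bytes.
byte 0: (b7 ^ d5) ^ 74 = 62 ^ 74 = 16
byte 1: (ee ^ 5e) ^ 68 = b0 ^ 68 = d8
byte 2: (9b ^ 45) ^ 65 = de ^ 65 = bb
byte 3: (ef ^ 45) ^ 20 = aa ^ 20 = 8a

16d8bb8a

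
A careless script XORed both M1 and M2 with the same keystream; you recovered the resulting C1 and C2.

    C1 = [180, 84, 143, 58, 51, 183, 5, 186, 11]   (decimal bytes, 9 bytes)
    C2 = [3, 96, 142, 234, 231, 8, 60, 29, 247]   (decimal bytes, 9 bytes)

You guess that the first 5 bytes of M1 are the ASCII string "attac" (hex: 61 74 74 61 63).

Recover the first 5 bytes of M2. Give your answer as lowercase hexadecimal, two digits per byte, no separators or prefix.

First, C1 ⊕ C2 = (M1 ⊕ K) ⊕ (M2 ⊕ K) = M1 ⊕ M2, so the key drops out. Then M2 = (M1 ⊕ M2) ⊕ M1 over the first 5 bytes.
byte 0: (b4 ⊕ 03) ⊕ 61 = b7 ⊕ 61 = d6
byte 1: (54 ⊕ 60) ⊕ 74 = 34 ⊕ 74 = 40
byte 2: (8f ⊕ 8e) ⊕ 74 = 01 ⊕ 74 = 75
byte 3: (3a ⊕ ea) ⊕ 61 = d0 ⊕ 61 = b1
byte 4: (33 ⊕ e7) ⊕ 63 = d4 ⊕ 63 = b7

d64075b1b7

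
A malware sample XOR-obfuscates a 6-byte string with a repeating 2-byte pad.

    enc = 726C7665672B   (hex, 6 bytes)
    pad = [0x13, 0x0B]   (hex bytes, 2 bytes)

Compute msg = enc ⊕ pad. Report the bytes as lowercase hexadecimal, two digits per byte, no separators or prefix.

6167656e7420

The 2-byte key repeats, so the effective keystream is 13 0b 13 0b 13 0b.
byte 0: 114 xor  19 =  97
byte 1: 108 xor  11 = 103
byte 2: 118 xor  19 = 101
byte 3: 101 xor  11 = 110
byte 4: 103 xor  19 = 116
byte 5:  43 xor  11 =  32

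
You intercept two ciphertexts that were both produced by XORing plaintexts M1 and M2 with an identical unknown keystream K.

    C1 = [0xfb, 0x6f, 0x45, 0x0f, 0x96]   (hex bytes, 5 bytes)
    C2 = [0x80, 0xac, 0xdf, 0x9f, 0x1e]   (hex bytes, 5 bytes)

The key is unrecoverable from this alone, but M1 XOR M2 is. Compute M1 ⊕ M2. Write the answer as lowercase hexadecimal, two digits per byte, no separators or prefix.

7bc39a9088

C1 ⊕ C2 = (M1 ⊕ K) ⊕ (M2 ⊕ K) = M1 ⊕ M2 — the shared key cancels under XOR.
byte 0: fb XOR 80 = 7b
byte 1: 6f XOR ac = c3
byte 2: 45 XOR df = 9a
byte 3: 0f XOR 9f = 90
byte 4: 96 XOR 1e = 88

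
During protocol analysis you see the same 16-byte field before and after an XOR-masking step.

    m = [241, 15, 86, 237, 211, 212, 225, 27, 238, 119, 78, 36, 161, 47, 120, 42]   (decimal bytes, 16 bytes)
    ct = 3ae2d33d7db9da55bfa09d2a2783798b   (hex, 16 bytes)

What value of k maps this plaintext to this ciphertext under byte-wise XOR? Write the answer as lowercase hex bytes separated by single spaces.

Since ct = m ⊕ k, XORing both sides with m gives k = m ⊕ ct.
f1 ⊕ 3a = cb
0f ⊕ e2 = ed
56 ⊕ d3 = 85
ed ⊕ 3d = d0
d3 ⊕ 7d = ae
d4 ⊕ b9 = 6d
e1 ⊕ da = 3b
1b ⊕ 55 = 4e
ee ⊕ bf = 51
77 ⊕ a0 = d7
4e ⊕ 9d = d3
24 ⊕ 2a = 0e
a1 ⊕ 27 = 86
2f ⊕ 83 = ac
78 ⊕ 79 = 01
2a ⊕ 8b = a1

cb ed 85 d0 ae 6d 3b 4e 51 d7 d3 0e 86 ac 01 a1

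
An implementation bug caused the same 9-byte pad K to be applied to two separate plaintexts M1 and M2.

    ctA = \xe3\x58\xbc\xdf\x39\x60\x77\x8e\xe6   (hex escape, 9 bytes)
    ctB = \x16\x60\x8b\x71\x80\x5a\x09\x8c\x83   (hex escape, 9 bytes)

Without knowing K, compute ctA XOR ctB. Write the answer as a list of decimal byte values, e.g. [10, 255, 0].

[245, 56, 55, 174, 185, 58, 126, 2, 101]

ctA ⊕ ctB = (M1 ⊕ K) ⊕ (M2 ⊕ K) = M1 ⊕ M2 — the shared key cancels under XOR.
byte 0: e3 xor 16 = f5
byte 1: 58 xor 60 = 38
byte 2: bc xor 8b = 37
byte 3: df xor 71 = ae
byte 4: 39 xor 80 = b9
byte 5: 60 xor 5a = 3a
byte 6: 77 xor 09 = 7e
byte 7: 8e xor 8c = 02
byte 8: e6 xor 83 = 65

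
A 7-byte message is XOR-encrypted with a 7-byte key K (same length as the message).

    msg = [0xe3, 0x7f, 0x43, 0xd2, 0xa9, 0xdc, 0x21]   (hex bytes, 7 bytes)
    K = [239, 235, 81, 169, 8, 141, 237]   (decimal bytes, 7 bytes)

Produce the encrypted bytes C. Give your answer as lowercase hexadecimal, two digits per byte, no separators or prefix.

XOR is its own inverse, so applying the key byte-wise gives the result directly.
e3 ⊕ ef = 0c
7f ⊕ eb = 94
43 ⊕ 51 = 12
d2 ⊕ a9 = 7b
a9 ⊕ 08 = a1
dc ⊕ 8d = 51
21 ⊕ ed = cc

0c94127ba151cc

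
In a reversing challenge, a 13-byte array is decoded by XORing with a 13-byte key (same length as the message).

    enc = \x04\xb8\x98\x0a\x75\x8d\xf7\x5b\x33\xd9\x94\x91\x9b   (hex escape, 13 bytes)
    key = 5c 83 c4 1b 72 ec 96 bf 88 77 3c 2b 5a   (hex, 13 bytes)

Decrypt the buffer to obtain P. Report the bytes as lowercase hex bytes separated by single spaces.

04 ⊕ 5c = 58
b8 ⊕ 83 = 3b
98 ⊕ c4 = 5c
0a ⊕ 1b = 11
75 ⊕ 72 = 07
8d ⊕ ec = 61
f7 ⊕ 96 = 61
5b ⊕ bf = e4
33 ⊕ 88 = bb
d9 ⊕ 77 = ae
94 ⊕ 3c = a8
91 ⊕ 2b = ba
9b ⊕ 5a = c1

58 3b 5c 11 07 61 61 e4 bb ae a8 ba c1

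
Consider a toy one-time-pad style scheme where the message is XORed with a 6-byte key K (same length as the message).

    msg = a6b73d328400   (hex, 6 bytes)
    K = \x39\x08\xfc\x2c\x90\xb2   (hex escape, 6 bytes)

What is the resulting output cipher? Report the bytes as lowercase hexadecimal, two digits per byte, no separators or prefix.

9fbfc11e14b2

166 ^  57 = 159
183 ^   8 = 191
 61 ^ 252 = 193
 50 ^  44 =  30
132 ^ 144 =  20
  0 ^ 178 = 178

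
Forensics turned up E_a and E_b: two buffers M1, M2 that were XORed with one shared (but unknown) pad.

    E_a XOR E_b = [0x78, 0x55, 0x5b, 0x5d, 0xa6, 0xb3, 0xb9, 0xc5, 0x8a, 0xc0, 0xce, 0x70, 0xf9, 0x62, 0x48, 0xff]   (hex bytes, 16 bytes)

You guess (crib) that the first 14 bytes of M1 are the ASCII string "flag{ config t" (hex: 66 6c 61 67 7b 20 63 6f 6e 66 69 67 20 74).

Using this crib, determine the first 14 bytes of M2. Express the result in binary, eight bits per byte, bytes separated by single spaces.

Since E_a ⊕ E_b = M1 ⊕ M2, XORing with the guessed M1 bytes yields the corresponding M2 bytes: M2 = (E_a ⊕ E_b) ⊕ M1.
78 ⊕ 66 = 1e
55 ⊕ 6c = 39
5b ⊕ 61 = 3a
5d ⊕ 67 = 3a
a6 ⊕ 7b = dd
b3 ⊕ 20 = 93
b9 ⊕ 63 = da
c5 ⊕ 6f = aa
8a ⊕ 6e = e4
c0 ⊕ 66 = a6
ce ⊕ 69 = a7
70 ⊕ 67 = 17
f9 ⊕ 20 = d9
62 ⊕ 74 = 16

00011110 00111001 00111010 00111010 11011101 10010011 11011010 10101010 11100100 10100110 10100111 00010111 11011001 00010110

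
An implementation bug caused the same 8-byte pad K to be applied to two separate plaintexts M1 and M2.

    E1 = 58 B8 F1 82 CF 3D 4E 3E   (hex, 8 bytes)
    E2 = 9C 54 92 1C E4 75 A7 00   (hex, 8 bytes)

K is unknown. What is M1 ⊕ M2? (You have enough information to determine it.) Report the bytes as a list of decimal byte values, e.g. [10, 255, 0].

[196, 236, 99, 158, 43, 72, 233, 62]

E1 ⊕ E2 = (M1 ⊕ K) ⊕ (M2 ⊕ K) = M1 ⊕ M2 — the shared key cancels under XOR.
 88 ^ 156 = 196
184 ^  84 = 236
241 ^ 146 =  99
130 ^  28 = 158
207 ^ 228 =  43
 61 ^ 117 =  72
 78 ^ 167 = 233
 62 ^   0 =  62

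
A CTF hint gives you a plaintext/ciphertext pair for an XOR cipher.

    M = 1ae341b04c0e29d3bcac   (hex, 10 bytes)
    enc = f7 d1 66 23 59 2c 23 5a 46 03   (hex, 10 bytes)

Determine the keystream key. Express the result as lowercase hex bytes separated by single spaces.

Since enc = M ⊕ key, XORing both sides with M gives key = M ⊕ enc.
1a xor f7 = ed
e3 xor d1 = 32
41 xor 66 = 27
b0 xor 23 = 93
4c xor 59 = 15
0e xor 2c = 22
29 xor 23 = 0a
d3 xor 5a = 89
bc xor 46 = fa
ac xor 03 = af

ed 32 27 93 15 22 0a 89 fa af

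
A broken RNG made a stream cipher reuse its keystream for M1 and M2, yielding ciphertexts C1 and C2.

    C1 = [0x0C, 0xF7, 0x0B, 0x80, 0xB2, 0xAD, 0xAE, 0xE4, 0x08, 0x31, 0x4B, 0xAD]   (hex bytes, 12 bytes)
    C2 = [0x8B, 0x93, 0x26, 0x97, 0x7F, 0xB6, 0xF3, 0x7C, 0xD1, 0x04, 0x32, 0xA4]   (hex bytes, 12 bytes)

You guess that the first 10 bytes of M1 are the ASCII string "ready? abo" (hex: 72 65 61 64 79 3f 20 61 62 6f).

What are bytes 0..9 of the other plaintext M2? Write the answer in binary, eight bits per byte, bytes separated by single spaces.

First, C1 ⊕ C2 = (M1 ⊕ K) ⊕ (M2 ⊕ K) = M1 ⊕ M2, so the key drops out. Then M2 = (M1 ⊕ M2) ⊕ M1 over the first 10 bytes.
byte 0: (0c ^ 8b) ^ 72 = 87 ^ 72 = f5
byte 1: (f7 ^ 93) ^ 65 = 64 ^ 65 = 01
byte 2: (0b ^ 26) ^ 61 = 2d ^ 61 = 4c
byte 3: (80 ^ 97) ^ 64 = 17 ^ 64 = 73
byte 4: (b2 ^ 7f) ^ 79 = cd ^ 79 = b4
byte 5: (ad ^ b6) ^ 3f = 1b ^ 3f = 24
byte 6: (ae ^ f3) ^ 20 = 5d ^ 20 = 7d
byte 7: (e4 ^ 7c) ^ 61 = 98 ^ 61 = f9
byte 8: (08 ^ d1) ^ 62 = d9 ^ 62 = bb
byte 9: (31 ^ 04) ^ 6f = 35 ^ 6f = 5a

11110101 00000001 01001100 01110011 10110100 00100100 01111101 11111001 10111011 01011010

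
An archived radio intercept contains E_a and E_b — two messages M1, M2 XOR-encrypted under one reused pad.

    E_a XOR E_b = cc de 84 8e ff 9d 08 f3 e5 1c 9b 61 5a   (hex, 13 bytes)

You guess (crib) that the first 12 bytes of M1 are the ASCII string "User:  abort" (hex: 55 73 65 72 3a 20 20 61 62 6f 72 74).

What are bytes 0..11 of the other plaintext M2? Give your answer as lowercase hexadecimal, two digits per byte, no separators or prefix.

99ade1fcc5bd28928773e915

Since E_a ⊕ E_b = M1 ⊕ M2, XORing with the guessed M1 bytes yields the corresponding M2 bytes: M2 = (E_a ⊕ E_b) ⊕ M1.
byte 0: cc XOR 55 = 99
byte 1: de XOR 73 = ad
byte 2: 84 XOR 65 = e1
byte 3: 8e XOR 72 = fc
byte 4: ff XOR 3a = c5
byte 5: 9d XOR 20 = bd
byte 6: 08 XOR 20 = 28
byte 7: f3 XOR 61 = 92
byte 8: e5 XOR 62 = 87
byte 9: 1c XOR 6f = 73
byte 10: 9b XOR 72 = e9
byte 11: 61 XOR 74 = 15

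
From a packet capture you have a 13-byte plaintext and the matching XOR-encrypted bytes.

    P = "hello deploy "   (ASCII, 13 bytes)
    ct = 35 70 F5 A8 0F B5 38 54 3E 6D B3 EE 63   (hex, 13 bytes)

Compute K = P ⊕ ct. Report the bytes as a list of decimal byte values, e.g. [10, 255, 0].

Since ct = P ⊕ K, XORing both sides with P gives K = P ⊕ ct.
68 ^ 35 = 5d
65 ^ 70 = 15
6c ^ f5 = 99
6c ^ a8 = c4
6f ^ 0f = 60
20 ^ b5 = 95
64 ^ 38 = 5c
65 ^ 54 = 31
70 ^ 3e = 4e
6c ^ 6d = 01
6f ^ b3 = dc
79 ^ ee = 97
20 ^ 63 = 43

[93, 21, 153, 196, 96, 149, 92, 49, 78, 1, 220, 151, 67]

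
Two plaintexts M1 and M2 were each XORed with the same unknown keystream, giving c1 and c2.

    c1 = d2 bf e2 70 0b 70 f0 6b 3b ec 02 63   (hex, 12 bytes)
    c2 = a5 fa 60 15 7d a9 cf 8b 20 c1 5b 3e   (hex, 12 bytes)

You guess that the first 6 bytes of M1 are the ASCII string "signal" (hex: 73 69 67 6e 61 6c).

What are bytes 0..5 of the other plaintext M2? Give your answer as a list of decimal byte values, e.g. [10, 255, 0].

[4, 44, 229, 11, 23, 181]

First, c1 ⊕ c2 = (M1 ⊕ K) ⊕ (M2 ⊕ K) = M1 ⊕ M2, so the key drops out. Then M2 = (M1 ⊕ M2) ⊕ M1 over the first 6 bytes.
byte 0: (d2 ⊕ a5) ⊕ 73 = 77 ⊕ 73 = 04
byte 1: (bf ⊕ fa) ⊕ 69 = 45 ⊕ 69 = 2c
byte 2: (e2 ⊕ 60) ⊕ 67 = 82 ⊕ 67 = e5
byte 3: (70 ⊕ 15) ⊕ 6e = 65 ⊕ 6e = 0b
byte 4: (0b ⊕ 7d) ⊕ 61 = 76 ⊕ 61 = 17
byte 5: (70 ⊕ a9) ⊕ 6c = d9 ⊕ 6c = b5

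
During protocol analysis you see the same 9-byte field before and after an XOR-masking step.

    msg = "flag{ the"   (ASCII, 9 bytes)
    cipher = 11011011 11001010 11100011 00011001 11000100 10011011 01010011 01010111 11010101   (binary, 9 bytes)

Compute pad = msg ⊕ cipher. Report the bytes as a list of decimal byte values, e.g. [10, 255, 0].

Since cipher = msg ⊕ pad, XORing both sides with msg gives pad = msg ⊕ cipher.
66 xor db = bd
6c xor ca = a6
61 xor e3 = 82
67 xor 19 = 7e
7b xor c4 = bf
20 xor 9b = bb
74 xor 53 = 27
68 xor 57 = 3f
65 xor d5 = b0

[189, 166, 130, 126, 191, 187, 39, 63, 176]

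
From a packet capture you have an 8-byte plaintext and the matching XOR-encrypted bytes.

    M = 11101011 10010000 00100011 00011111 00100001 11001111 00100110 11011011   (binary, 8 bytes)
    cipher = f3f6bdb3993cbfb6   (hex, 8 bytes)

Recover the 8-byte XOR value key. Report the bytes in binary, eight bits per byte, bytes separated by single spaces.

00011000 01100110 10011110 10101100 10111000 11110011 10011001 01101101

Since cipher = M ⊕ key, XORing both sides with M gives key = M ⊕ cipher.
byte 0: eb XOR f3 = 18
byte 1: 90 XOR f6 = 66
byte 2: 23 XOR bd = 9e
byte 3: 1f XOR b3 = ac
byte 4: 21 XOR 99 = b8
byte 5: cf XOR 3c = f3
byte 6: 26 XOR bf = 99
byte 7: db XOR b6 = 6d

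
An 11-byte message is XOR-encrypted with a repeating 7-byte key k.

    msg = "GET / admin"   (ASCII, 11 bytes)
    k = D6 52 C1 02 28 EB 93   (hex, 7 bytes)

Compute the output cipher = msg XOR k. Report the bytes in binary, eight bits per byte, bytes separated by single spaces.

The 7-byte key repeats, so the effective keystream is d6 52 c1 02 28 eb 93 d6 52 c1 02.
byte 0: 01000111 XOR 11010110 = 10010001
byte 1: 01000101 XOR 01010010 = 00010111
byte 2: 01010100 XOR 11000001 = 10010101
byte 3: 00100000 XOR 00000010 = 00100010
byte 4: 00101111 XOR 00101000 = 00000111
byte 5: 00100000 XOR 11101011 = 11001011
byte 6: 01100001 XOR 10010011 = 11110010
byte 7: 01100100 XOR 11010110 = 10110010
byte 8: 01101101 XOR 01010010 = 00111111
byte 9: 01101001 XOR 11000001 = 10101000
byte 10: 01101110 XOR 00000010 = 01101100

10010001 00010111 10010101 00100010 00000111 11001011 11110010 10110010 00111111 10101000 01101100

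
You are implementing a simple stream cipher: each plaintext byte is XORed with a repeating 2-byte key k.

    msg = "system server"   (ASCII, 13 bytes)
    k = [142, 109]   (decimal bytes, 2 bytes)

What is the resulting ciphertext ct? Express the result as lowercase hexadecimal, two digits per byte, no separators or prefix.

fd14fd19eb00ae1eeb1ff808fc

The 2-byte key repeats, so the effective keystream is 8e 6d 8e 6d 8e 6d 8e 6d 8e 6d 8e 6d 8e.
byte 0: 01110011 ⊕ 10001110 = 11111101
byte 1: 01111001 ⊕ 01101101 = 00010100
byte 2: 01110011 ⊕ 10001110 = 11111101
byte 3: 01110100 ⊕ 01101101 = 00011001
byte 4: 01100101 ⊕ 10001110 = 11101011
byte 5: 01101101 ⊕ 01101101 = 00000000
byte 6: 00100000 ⊕ 10001110 = 10101110
byte 7: 01110011 ⊕ 01101101 = 00011110
byte 8: 01100101 ⊕ 10001110 = 11101011
byte 9: 01110010 ⊕ 01101101 = 00011111
byte 10: 01110110 ⊕ 10001110 = 11111000
byte 11: 01100101 ⊕ 01101101 = 00001000
byte 12: 01110010 ⊕ 10001110 = 11111100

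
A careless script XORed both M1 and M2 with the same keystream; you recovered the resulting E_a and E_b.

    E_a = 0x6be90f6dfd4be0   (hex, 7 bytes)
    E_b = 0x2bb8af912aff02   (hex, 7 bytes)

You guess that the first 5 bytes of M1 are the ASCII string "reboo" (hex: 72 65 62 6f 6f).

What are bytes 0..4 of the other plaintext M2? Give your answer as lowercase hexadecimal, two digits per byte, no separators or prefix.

First, E_a ⊕ E_b = (M1 ⊕ K) ⊕ (M2 ⊕ K) = M1 ⊕ M2, so the key drops out. Then M2 = (M1 ⊕ M2) ⊕ M1 over the first 5 bytes.
byte 0: (6b ^ 2b) ^ 72 = 40 ^ 72 = 32
byte 1: (e9 ^ b8) ^ 65 = 51 ^ 65 = 34
byte 2: (0f ^ af) ^ 62 = a0 ^ 62 = c2
byte 3: (6d ^ 91) ^ 6f = fc ^ 6f = 93
byte 4: (fd ^ 2a) ^ 6f = d7 ^ 6f = b8

3234c293b8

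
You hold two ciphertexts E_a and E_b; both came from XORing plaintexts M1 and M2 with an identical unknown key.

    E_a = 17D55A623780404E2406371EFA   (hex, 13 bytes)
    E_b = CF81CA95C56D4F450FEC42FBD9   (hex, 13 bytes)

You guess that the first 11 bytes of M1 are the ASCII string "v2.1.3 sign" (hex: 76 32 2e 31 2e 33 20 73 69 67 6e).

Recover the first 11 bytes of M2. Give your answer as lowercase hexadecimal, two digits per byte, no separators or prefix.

First, E_a ⊕ E_b = (M1 ⊕ K) ⊕ (M2 ⊕ K) = M1 ⊕ M2, so the key drops out. Then M2 = (M1 ⊕ M2) ⊕ M1 over the first 11 bytes.
byte 0: (17 ^ cf) ^ 76 = d8 ^ 76 = ae
byte 1: (d5 ^ 81) ^ 32 = 54 ^ 32 = 66
byte 2: (5a ^ ca) ^ 2e = 90 ^ 2e = be
byte 3: (62 ^ 95) ^ 31 = f7 ^ 31 = c6
byte 4: (37 ^ c5) ^ 2e = f2 ^ 2e = dc
byte 5: (80 ^ 6d) ^ 33 = ed ^ 33 = de
byte 6: (40 ^ 4f) ^ 20 = 0f ^ 20 = 2f
byte 7: (4e ^ 45) ^ 73 = 0b ^ 73 = 78
byte 8: (24 ^ 0f) ^ 69 = 2b ^ 69 = 42
byte 9: (06 ^ ec) ^ 67 = ea ^ 67 = 8d
byte 10: (37 ^ 42) ^ 6e = 75 ^ 6e = 1b

ae66bec6dcde2f78428d1b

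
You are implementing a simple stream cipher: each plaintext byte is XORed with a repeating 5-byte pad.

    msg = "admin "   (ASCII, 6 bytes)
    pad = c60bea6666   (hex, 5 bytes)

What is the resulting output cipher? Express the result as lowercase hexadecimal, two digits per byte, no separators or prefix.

The 5-byte key repeats, so the effective keystream is c6 0b ea 66 66 c6.
byte 0: 61 XOR c6 = a7
byte 1: 64 XOR 0b = 6f
byte 2: 6d XOR ea = 87
byte 3: 69 XOR 66 = 0f
byte 4: 6e XOR 66 = 08
byte 5: 20 XOR c6 = e6

a76f870f08e6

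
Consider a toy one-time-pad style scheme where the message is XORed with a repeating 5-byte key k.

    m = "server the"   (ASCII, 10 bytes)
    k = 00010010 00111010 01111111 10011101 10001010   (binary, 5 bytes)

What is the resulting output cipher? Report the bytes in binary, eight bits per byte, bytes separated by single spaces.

01100001 01011111 00001101 11101011 11101111 01100000 00011010 00001011 11110101 11101111

The 5-byte key repeats, so the effective keystream is 12 3a 7f 9d 8a 12 3a 7f 9d 8a.
byte 0: 73 XOR 12 = 61
byte 1: 65 XOR 3a = 5f
byte 2: 72 XOR 7f = 0d
byte 3: 76 XOR 9d = eb
byte 4: 65 XOR 8a = ef
byte 5: 72 XOR 12 = 60
byte 6: 20 XOR 3a = 1a
byte 7: 74 XOR 7f = 0b
byte 8: 68 XOR 9d = f5
byte 9: 65 XOR 8a = ef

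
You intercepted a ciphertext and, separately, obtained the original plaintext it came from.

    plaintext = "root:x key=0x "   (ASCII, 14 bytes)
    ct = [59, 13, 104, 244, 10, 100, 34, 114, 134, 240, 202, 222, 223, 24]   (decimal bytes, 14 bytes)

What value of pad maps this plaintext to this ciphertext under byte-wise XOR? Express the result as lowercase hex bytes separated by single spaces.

49 62 07 80 30 1c 02 19 e3 89 f7 ee a7 38

Since ct = plaintext ⊕ pad, XORing both sides with plaintext gives pad = plaintext ⊕ ct.
01110010 XOR 00111011 = 01001001
01101111 XOR 00001101 = 01100010
01101111 XOR 01101000 = 00000111
01110100 XOR 11110100 = 10000000
00111010 XOR 00001010 = 00110000
01111000 XOR 01100100 = 00011100
00100000 XOR 00100010 = 00000010
01101011 XOR 01110010 = 00011001
01100101 XOR 10000110 = 11100011
01111001 XOR 11110000 = 10001001
00111101 XOR 11001010 = 11110111
00110000 XOR 11011110 = 11101110
01111000 XOR 11011111 = 10100111
00100000 XOR 00011000 = 00111000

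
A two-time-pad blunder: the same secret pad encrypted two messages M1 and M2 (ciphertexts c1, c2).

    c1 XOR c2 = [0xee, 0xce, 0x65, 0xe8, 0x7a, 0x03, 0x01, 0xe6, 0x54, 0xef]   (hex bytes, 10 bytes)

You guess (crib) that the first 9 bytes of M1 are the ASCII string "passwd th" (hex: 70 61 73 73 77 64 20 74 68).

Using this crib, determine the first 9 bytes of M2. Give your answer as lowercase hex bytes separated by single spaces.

9e af 16 9b 0d 67 21 92 3c

Since c1 ⊕ c2 = M1 ⊕ M2, XORing with the guessed M1 bytes yields the corresponding M2 bytes: M2 = (c1 ⊕ c2) ⊕ M1.
ee ^ 70 = 9e
ce ^ 61 = af
65 ^ 73 = 16
e8 ^ 73 = 9b
7a ^ 77 = 0d
03 ^ 64 = 67
01 ^ 20 = 21
e6 ^ 74 = 92
54 ^ 68 = 3c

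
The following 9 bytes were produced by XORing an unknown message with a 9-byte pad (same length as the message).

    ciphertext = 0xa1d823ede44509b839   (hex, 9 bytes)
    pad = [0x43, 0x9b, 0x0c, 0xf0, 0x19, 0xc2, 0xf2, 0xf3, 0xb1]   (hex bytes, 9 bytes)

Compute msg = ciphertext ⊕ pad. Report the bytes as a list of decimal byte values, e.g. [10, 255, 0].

a1 xor 43 = e2
d8 xor 9b = 43
23 xor 0c = 2f
ed xor f0 = 1d
e4 xor 19 = fd
45 xor c2 = 87
09 xor f2 = fb
b8 xor f3 = 4b
39 xor b1 = 88

[226, 67, 47, 29, 253, 135, 251, 75, 136]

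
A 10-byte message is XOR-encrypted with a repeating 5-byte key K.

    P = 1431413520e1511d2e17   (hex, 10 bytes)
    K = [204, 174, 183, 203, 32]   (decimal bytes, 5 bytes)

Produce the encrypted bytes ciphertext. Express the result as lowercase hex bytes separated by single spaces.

d8 9f f6 fe 00 2d ff aa e5 37

The 5-byte key repeats, so the effective keystream is cc ae b7 cb 20 cc ae b7 cb 20.
byte 0: 00010100 ⊕ 11001100 = 11011000
byte 1: 00110001 ⊕ 10101110 = 10011111
byte 2: 01000001 ⊕ 10110111 = 11110110
byte 3: 00110101 ⊕ 11001011 = 11111110
byte 4: 00100000 ⊕ 00100000 = 00000000
byte 5: 11100001 ⊕ 11001100 = 00101101
byte 6: 01010001 ⊕ 10101110 = 11111111
byte 7: 00011101 ⊕ 10110111 = 10101010
byte 8: 00101110 ⊕ 11001011 = 11100101
byte 9: 00010111 ⊕ 00100000 = 00110111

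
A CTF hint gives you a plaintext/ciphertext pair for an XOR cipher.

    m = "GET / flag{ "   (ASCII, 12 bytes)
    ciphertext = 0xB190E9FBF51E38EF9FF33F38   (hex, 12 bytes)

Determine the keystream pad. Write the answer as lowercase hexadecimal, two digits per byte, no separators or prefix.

f6d5bddbda3e5e83fe944418

Since ciphertext = m ⊕ pad, XORing both sides with m gives pad = m ⊕ ciphertext.
47 xor b1 = f6
45 xor 90 = d5
54 xor e9 = bd
20 xor fb = db
2f xor f5 = da
20 xor 1e = 3e
66 xor 38 = 5e
6c xor ef = 83
61 xor 9f = fe
67 xor f3 = 94
7b xor 3f = 44
20 xor 38 = 18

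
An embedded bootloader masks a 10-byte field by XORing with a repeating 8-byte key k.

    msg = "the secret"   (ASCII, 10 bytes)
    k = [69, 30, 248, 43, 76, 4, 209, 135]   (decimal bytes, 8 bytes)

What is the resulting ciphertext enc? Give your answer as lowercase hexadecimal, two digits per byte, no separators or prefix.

The 8-byte key repeats, so the effective keystream is 45 1e f8 2b 4c 04 d1 87 45 1e.
byte 0: 74 ⊕ 45 = 31
byte 1: 68 ⊕ 1e = 76
byte 2: 65 ⊕ f8 = 9d
byte 3: 20 ⊕ 2b = 0b
byte 4: 73 ⊕ 4c = 3f
byte 5: 65 ⊕ 04 = 61
byte 6: 63 ⊕ d1 = b2
byte 7: 72 ⊕ 87 = f5
byte 8: 65 ⊕ 45 = 20
byte 9: 74 ⊕ 1e = 6a

31769d0b3f61b2f5206a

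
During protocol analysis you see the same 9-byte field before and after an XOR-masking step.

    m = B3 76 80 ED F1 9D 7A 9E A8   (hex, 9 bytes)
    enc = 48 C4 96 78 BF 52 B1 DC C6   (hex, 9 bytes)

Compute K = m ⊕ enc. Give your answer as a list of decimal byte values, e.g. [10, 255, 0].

[251, 178, 22, 149, 78, 207, 203, 66, 110]

Since enc = m ⊕ K, XORing both sides with m gives K = m ⊕ enc.
10110011 ⊕ 01001000 = 11111011
01110110 ⊕ 11000100 = 10110010
10000000 ⊕ 10010110 = 00010110
11101101 ⊕ 01111000 = 10010101
11110001 ⊕ 10111111 = 01001110
10011101 ⊕ 01010010 = 11001111
01111010 ⊕ 10110001 = 11001011
10011110 ⊕ 11011100 = 01000010
10101000 ⊕ 11000110 = 01101110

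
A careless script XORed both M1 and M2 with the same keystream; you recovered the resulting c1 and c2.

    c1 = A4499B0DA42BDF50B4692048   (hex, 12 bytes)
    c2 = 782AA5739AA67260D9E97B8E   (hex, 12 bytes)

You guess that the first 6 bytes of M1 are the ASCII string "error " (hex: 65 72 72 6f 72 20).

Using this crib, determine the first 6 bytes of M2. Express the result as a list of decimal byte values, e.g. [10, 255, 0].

[185, 17, 76, 17, 76, 173]

First, c1 ⊕ c2 = (M1 ⊕ K) ⊕ (M2 ⊕ K) = M1 ⊕ M2, so the key drops out. Then M2 = (M1 ⊕ M2) ⊕ M1 over the first 6 bytes.
byte 0: (a4 XOR 78) XOR 65 = dc XOR 65 = b9
byte 1: (49 XOR 2a) XOR 72 = 63 XOR 72 = 11
byte 2: (9b XOR a5) XOR 72 = 3e XOR 72 = 4c
byte 3: (0d XOR 73) XOR 6f = 7e XOR 6f = 11
byte 4: (a4 XOR 9a) XOR 72 = 3e XOR 72 = 4c
byte 5: (2b XOR a6) XOR 20 = 8d XOR 20 = ad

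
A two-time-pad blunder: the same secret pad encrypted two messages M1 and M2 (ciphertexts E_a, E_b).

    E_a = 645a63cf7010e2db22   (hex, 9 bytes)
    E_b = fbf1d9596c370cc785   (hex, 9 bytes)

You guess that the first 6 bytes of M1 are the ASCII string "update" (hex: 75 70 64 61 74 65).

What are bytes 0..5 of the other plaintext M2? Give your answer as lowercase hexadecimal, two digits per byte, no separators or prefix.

First, E_a ⊕ E_b = (M1 ⊕ K) ⊕ (M2 ⊕ K) = M1 ⊕ M2, so the key drops out. Then M2 = (M1 ⊕ M2) ⊕ M1 over the first 6 bytes.
byte 0: (64 XOR fb) XOR 75 = 9f XOR 75 = ea
byte 1: (5a XOR f1) XOR 70 = ab XOR 70 = db
byte 2: (63 XOR d9) XOR 64 = ba XOR 64 = de
byte 3: (cf XOR 59) XOR 61 = 96 XOR 61 = f7
byte 4: (70 XOR 6c) XOR 74 = 1c XOR 74 = 68
byte 5: (10 XOR 37) XOR 65 = 27 XOR 65 = 42

eadbdef76842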